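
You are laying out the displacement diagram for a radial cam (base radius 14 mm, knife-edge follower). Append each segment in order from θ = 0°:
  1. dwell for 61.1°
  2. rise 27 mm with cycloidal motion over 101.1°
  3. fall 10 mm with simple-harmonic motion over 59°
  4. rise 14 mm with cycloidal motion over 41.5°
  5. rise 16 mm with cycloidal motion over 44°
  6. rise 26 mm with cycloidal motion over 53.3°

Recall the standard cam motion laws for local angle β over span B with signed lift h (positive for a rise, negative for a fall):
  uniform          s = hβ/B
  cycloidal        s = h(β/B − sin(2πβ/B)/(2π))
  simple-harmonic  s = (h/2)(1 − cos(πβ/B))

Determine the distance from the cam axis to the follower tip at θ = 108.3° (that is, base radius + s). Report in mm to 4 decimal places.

seg 1 [0°–61.1°] dwell: s stays 0.0000
seg 2 [61.1°–162.2°] cycloidal, h=27: θ=108.3° here. β=47.2, B=101.1. 27·(0.4669 − sin(2π·0.4669)/(2π)) = 11.7171 → s = 11.7171
radial distance = base radius + s = 14 + 11.7171 = 25.7171

25.7171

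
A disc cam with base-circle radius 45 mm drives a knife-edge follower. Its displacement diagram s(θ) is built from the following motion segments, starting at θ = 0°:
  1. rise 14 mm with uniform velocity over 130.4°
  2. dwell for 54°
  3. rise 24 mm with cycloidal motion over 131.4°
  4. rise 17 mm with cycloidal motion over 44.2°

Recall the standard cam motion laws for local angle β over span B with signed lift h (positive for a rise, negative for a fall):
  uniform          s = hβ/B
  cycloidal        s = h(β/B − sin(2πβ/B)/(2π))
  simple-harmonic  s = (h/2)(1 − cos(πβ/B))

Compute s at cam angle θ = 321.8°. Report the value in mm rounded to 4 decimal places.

seg 1 [0°–130.4°] uniform, h=14: full span → s += 14 → s = 14.0000
seg 2 [130.4°–184.4°] dwell: s stays 14.0000
seg 3 [184.4°–315.8°] cycloidal, h=24: full span → s += 24 → s = 38.0000
seg 4 [315.8°–360°] cycloidal, h=17: θ=321.8° here. β=6, B=44.2. 17·(0.1357 − sin(2π·0.1357)/(2π)) = 0.2698 → s = 38.2698

38.2698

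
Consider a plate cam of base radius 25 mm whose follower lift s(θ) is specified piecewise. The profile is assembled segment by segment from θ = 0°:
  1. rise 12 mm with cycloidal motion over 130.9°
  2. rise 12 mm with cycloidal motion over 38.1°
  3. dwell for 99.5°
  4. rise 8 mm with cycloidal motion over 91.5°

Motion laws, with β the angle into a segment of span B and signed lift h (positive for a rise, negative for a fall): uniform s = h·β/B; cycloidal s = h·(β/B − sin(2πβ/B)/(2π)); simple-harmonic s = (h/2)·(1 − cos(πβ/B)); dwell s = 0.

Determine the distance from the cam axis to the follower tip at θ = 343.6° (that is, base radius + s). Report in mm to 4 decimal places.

seg 1 [0°–130.9°] cycloidal, h=12: full span → s += 12 → s = 12.0000
seg 2 [130.9°–169°] cycloidal, h=12: full span → s += 12 → s = 24.0000
seg 3 [169°–268.5°] dwell: s stays 24.0000
seg 4 [268.5°–360°] cycloidal, h=8: θ=343.6° here. β=75.1, B=91.5. 8·(0.8208 − sin(2π·0.8208)/(2π)) = 7.7156 → s = 31.7156
radial distance = base radius + s = 25 + 31.7156 = 56.7156

56.7156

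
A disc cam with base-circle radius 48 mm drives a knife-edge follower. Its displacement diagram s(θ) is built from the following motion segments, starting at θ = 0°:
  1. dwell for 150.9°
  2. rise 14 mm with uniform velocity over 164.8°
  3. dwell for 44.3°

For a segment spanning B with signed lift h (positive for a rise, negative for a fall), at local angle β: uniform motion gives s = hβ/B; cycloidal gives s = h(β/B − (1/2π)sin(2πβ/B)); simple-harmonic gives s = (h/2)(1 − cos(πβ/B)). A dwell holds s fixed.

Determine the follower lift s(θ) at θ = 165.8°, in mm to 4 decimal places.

seg 1 [0°–150.9°] dwell: s stays 0.0000
seg 2 [150.9°–315.7°] uniform, h=14: θ=165.8° here. β=14.9, B=164.8. 14·14.9/164.8 = 1.2658 → s = 1.2658

1.2658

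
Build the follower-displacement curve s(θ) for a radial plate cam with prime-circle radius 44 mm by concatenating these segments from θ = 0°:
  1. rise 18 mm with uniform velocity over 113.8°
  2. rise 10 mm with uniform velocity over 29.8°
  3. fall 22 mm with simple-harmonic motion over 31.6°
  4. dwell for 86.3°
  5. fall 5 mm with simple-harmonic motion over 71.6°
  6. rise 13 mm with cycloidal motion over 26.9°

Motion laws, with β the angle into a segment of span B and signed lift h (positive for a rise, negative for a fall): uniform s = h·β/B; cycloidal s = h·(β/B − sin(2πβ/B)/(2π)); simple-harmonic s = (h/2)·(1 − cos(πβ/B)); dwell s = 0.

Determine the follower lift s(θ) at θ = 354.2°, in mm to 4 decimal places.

seg 1 [0°–113.8°] uniform, h=18: full span → s += 18 → s = 18.0000
seg 2 [113.8°–143.6°] uniform, h=10: full span → s += 10 → s = 28.0000
seg 3 [143.6°–175.2°] simple-harmonic, h=-22: full span → s += -22 → s = 6.0000
seg 4 [175.2°–261.5°] dwell: s stays 6.0000
seg 5 [261.5°–333.1°] simple-harmonic, h=-5: full span → s += -5 → s = 1.0000
seg 6 [333.1°–360°] cycloidal, h=13: θ=354.2° here. β=21.1, B=26.9. 13·(0.7844 − sin(2π·0.7844)/(2π)) = 12.2179 → s = 13.2179

13.2179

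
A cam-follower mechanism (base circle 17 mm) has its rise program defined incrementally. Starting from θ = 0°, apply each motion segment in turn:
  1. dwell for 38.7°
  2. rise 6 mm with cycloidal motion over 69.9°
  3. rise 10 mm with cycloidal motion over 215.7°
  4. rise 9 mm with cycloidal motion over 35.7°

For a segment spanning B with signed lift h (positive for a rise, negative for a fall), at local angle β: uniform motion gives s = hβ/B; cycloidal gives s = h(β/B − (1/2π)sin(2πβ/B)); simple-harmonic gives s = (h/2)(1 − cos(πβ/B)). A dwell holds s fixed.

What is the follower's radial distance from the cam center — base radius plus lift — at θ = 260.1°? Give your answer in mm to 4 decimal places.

seg 1 [0°–38.7°] dwell: s stays 0.0000
seg 2 [38.7°–108.6°] cycloidal, h=6: full span → s += 6 → s = 6.0000
seg 3 [108.6°–324.3°] cycloidal, h=10: θ=260.1° here. β=151.5, B=215.7. 10·(0.7024 − sin(2π·0.7024)/(2π)) = 8.5444 → s = 14.5444
radial distance = base radius + s = 17 + 14.5444 = 31.5444

31.5444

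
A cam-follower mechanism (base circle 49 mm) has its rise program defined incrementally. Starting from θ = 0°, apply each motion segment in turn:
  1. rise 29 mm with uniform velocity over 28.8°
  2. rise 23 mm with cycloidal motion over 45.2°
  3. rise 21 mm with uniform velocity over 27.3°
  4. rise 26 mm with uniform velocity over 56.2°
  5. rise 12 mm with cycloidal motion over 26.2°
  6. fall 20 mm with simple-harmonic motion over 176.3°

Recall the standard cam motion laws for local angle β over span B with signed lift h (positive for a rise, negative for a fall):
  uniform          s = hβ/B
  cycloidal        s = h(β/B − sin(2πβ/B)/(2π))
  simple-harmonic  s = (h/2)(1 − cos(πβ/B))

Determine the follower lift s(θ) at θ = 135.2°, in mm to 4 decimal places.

seg 1 [0°–28.8°] uniform, h=29: full span → s += 29 → s = 29.0000
seg 2 [28.8°–74°] cycloidal, h=23: full span → s += 23 → s = 52.0000
seg 3 [74°–101.3°] uniform, h=21: full span → s += 21 → s = 73.0000
seg 4 [101.3°–157.5°] uniform, h=26: θ=135.2° here. β=33.9, B=56.2. 26·33.9/56.2 = 15.6833 → s = 88.6833

88.6833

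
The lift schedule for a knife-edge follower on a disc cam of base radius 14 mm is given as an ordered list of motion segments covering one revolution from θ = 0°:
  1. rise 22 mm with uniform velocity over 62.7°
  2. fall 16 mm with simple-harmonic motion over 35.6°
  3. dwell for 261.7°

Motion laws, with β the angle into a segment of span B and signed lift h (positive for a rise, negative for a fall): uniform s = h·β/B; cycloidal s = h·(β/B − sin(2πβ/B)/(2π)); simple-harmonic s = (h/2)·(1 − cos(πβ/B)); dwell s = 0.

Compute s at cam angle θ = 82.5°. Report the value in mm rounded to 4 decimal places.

seg 1 [0°–62.7°] uniform, h=22: full span → s += 22 → s = 22.0000
seg 2 [62.7°–98.3°] simple-harmonic, h=-16: θ=82.5° here. β=19.8, B=35.6. -16/2·(1 − cos(π·0.5562)) = -9.4046 → s = 12.5954

12.5954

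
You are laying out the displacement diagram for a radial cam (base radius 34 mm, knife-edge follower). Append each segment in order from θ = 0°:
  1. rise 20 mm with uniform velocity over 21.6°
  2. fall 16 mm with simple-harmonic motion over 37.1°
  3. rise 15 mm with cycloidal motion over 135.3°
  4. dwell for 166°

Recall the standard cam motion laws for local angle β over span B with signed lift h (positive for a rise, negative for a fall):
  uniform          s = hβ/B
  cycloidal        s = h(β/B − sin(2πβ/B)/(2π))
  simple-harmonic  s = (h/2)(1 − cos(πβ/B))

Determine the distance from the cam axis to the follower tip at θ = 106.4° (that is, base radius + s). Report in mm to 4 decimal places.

seg 1 [0°–21.6°] uniform, h=20: full span → s += 20 → s = 20.0000
seg 2 [21.6°–58.7°] simple-harmonic, h=-16: full span → s += -16 → s = 4.0000
seg 3 [58.7°–194°] cycloidal, h=15: θ=106.4° here. β=47.7, B=135.3. 15·(0.3525 − sin(2π·0.3525)/(2π)) = 3.3796 → s = 7.3796
radial distance = base radius + s = 34 + 7.3796 = 41.3796

41.3796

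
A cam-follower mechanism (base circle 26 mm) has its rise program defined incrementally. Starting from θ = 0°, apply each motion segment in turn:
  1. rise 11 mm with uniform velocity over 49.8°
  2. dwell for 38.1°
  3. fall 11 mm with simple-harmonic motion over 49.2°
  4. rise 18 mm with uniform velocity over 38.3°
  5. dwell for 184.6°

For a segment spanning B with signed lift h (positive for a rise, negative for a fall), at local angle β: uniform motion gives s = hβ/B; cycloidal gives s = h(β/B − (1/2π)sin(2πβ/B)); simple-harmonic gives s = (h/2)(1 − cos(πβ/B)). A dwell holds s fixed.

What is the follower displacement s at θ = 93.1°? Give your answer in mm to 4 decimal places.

seg 1 [0°–49.8°] uniform, h=11: full span → s += 11 → s = 11.0000
seg 2 [49.8°–87.9°] dwell: s stays 11.0000
seg 3 [87.9°–137.1°] simple-harmonic, h=-11: θ=93.1° here. β=5.2, B=49.2. -11/2·(1 − cos(π·0.1057)) = -0.3004 → s = 10.6996

10.6996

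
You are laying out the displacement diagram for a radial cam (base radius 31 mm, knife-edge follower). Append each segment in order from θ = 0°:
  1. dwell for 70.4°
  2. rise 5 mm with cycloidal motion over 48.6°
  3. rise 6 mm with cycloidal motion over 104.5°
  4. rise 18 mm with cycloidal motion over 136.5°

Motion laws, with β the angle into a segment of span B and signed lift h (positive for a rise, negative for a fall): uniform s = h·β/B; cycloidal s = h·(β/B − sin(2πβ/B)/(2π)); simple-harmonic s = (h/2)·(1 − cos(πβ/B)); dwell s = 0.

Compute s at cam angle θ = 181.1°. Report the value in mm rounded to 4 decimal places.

seg 1 [0°–70.4°] dwell: s stays 0.0000
seg 2 [70.4°–119°] cycloidal, h=5: full span → s += 5 → s = 5.0000
seg 3 [119°–223.5°] cycloidal, h=6: θ=181.1° here. β=62.1, B=104.5. 6·(0.5943 − sin(2π·0.5943)/(2π)) = 4.0986 → s = 9.0986

9.0986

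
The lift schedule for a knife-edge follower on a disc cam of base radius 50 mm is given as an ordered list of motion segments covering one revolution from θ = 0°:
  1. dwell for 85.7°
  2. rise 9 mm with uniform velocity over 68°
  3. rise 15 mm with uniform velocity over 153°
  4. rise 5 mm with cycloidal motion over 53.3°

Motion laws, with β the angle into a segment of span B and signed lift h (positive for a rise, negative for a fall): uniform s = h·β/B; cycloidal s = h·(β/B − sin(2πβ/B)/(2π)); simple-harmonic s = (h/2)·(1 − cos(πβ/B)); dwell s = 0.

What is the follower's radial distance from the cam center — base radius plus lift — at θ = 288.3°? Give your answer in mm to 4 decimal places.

seg 1 [0°–85.7°] dwell: s stays 0.0000
seg 2 [85.7°–153.7°] uniform, h=9: full span → s += 9 → s = 9.0000
seg 3 [153.7°–306.7°] uniform, h=15: θ=288.3° here. β=134.6, B=153. 15·134.6/153 = 13.1961 → s = 22.1961
radial distance = base radius + s = 50 + 22.1961 = 72.1961

72.1961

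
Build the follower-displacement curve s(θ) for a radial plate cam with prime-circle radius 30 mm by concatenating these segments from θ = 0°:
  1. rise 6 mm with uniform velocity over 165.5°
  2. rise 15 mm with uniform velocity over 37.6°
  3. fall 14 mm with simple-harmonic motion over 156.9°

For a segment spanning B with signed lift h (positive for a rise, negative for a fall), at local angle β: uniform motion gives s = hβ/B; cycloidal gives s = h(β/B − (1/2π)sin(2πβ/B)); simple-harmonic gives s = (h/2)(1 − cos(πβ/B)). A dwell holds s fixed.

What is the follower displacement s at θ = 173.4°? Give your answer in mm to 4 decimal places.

seg 1 [0°–165.5°] uniform, h=6: full span → s += 6 → s = 6.0000
seg 2 [165.5°–203.1°] uniform, h=15: θ=173.4° here. β=7.9, B=37.6. 15·7.9/37.6 = 3.1516 → s = 9.1516

9.1516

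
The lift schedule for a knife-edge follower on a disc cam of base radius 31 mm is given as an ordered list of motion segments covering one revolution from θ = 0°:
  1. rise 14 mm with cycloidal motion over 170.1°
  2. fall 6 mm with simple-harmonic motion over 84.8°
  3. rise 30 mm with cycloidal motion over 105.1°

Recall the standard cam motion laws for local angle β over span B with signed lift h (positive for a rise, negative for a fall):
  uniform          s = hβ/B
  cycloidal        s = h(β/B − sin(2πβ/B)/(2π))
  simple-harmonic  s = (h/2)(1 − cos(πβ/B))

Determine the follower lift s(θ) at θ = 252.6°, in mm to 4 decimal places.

seg 1 [0°–170.1°] cycloidal, h=14: full span → s += 14 → s = 14.0000
seg 2 [170.1°–254.9°] simple-harmonic, h=-6: θ=252.6° here. β=82.5, B=84.8. -6/2·(1 − cos(π·0.9729)) = -5.9891 → s = 8.0109

8.0109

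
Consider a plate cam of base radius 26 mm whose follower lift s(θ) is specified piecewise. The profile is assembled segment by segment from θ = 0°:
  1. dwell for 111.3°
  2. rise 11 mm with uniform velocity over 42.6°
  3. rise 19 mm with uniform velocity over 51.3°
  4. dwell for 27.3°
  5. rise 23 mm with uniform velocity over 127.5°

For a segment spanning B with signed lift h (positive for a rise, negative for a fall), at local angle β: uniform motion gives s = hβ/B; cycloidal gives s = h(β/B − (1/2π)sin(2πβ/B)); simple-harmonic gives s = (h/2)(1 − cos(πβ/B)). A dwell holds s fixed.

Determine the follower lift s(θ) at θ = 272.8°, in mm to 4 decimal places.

seg 1 [0°–111.3°] dwell: s stays 0.0000
seg 2 [111.3°–153.9°] uniform, h=11: full span → s += 11 → s = 11.0000
seg 3 [153.9°–205.2°] uniform, h=19: full span → s += 19 → s = 30.0000
seg 4 [205.2°–232.5°] dwell: s stays 30.0000
seg 5 [232.5°–360°] uniform, h=23: θ=272.8° here. β=40.3, B=127.5. 23·40.3/127.5 = 7.2698 → s = 37.2698

37.2698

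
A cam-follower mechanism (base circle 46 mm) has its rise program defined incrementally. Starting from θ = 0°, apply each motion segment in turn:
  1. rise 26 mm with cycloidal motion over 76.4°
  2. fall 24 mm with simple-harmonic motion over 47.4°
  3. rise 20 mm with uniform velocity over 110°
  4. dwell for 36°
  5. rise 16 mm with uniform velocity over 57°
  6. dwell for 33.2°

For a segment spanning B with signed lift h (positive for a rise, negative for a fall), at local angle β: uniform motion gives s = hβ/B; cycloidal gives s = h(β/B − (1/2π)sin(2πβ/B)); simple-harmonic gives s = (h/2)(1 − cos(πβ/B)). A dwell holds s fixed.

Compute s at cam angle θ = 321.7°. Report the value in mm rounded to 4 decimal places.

seg 1 [0°–76.4°] cycloidal, h=26: full span → s += 26 → s = 26.0000
seg 2 [76.4°–123.8°] simple-harmonic, h=-24: full span → s += -24 → s = 2.0000
seg 3 [123.8°–233.8°] uniform, h=20: full span → s += 20 → s = 22.0000
seg 4 [233.8°–269.8°] dwell: s stays 22.0000
seg 5 [269.8°–326.8°] uniform, h=16: θ=321.7° here. β=51.9, B=57. 16·51.9/57 = 14.5684 → s = 36.5684

36.5684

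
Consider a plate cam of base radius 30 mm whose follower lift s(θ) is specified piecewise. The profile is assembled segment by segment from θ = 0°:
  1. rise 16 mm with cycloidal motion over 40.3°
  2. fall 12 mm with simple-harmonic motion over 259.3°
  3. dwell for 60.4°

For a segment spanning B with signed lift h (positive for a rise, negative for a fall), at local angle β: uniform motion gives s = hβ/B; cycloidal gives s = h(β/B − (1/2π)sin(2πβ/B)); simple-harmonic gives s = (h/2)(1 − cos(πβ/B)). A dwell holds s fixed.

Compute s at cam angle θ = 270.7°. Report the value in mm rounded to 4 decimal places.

seg 1 [0°–40.3°] cycloidal, h=16: full span → s += 16 → s = 16.0000
seg 2 [40.3°–299.6°] simple-harmonic, h=-12: θ=270.7° here. β=230.4, B=259.3. -12/2·(1 − cos(π·0.8885)) = -11.6359 → s = 4.3641

4.3641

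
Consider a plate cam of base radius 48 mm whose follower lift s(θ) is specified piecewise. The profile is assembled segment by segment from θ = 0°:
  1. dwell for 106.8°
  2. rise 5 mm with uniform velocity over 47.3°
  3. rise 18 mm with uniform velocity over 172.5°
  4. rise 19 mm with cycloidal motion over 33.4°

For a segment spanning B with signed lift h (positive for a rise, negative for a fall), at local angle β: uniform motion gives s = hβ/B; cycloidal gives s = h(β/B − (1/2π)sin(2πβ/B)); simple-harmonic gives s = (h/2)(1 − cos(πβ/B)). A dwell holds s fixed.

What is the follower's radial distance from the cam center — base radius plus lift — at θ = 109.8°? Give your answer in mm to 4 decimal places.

seg 1 [0°–106.8°] dwell: s stays 0.0000
seg 2 [106.8°–154.1°] uniform, h=5: θ=109.8° here. β=3, B=47.3. 5·3/47.3 = 0.3171 → s = 0.3171
radial distance = base radius + s = 48 + 0.3171 = 48.3171

48.3171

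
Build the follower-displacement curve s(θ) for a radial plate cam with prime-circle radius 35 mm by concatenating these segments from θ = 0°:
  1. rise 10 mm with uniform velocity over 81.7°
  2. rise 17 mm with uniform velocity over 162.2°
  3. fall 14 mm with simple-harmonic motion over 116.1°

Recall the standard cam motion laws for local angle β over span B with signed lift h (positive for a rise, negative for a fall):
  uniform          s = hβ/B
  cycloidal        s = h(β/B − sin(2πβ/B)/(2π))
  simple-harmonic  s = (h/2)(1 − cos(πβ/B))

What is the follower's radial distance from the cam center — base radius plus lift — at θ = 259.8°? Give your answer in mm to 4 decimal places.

seg 1 [0°–81.7°] uniform, h=10: full span → s += 10 → s = 10.0000
seg 2 [81.7°–243.9°] uniform, h=17: full span → s += 17 → s = 27.0000
seg 3 [243.9°–360°] simple-harmonic, h=-14: θ=259.8° here. β=15.9, B=116.1. -14/2·(1 − cos(π·0.1370)) = -0.6380 → s = 26.3620
radial distance = base radius + s = 35 + 26.3620 = 61.3620

61.3620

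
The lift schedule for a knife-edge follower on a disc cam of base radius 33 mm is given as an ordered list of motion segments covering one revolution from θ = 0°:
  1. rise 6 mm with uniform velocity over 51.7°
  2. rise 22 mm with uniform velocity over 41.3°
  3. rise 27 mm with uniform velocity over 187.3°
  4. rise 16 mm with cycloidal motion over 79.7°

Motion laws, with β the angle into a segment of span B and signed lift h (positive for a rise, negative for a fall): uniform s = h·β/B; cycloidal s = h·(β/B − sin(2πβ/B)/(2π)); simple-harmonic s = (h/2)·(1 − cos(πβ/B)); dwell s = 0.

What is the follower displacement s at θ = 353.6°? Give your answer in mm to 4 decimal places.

seg 1 [0°–51.7°] uniform, h=6: full span → s += 6 → s = 6.0000
seg 2 [51.7°–93°] uniform, h=22: full span → s += 22 → s = 28.0000
seg 3 [93°–280.3°] uniform, h=27: full span → s += 27 → s = 55.0000
seg 4 [280.3°–360°] cycloidal, h=16: θ=353.6° here. β=73.3, B=79.7. 16·(0.9197 − sin(2π·0.9197)/(2π)) = 15.9462 → s = 70.9462

70.9462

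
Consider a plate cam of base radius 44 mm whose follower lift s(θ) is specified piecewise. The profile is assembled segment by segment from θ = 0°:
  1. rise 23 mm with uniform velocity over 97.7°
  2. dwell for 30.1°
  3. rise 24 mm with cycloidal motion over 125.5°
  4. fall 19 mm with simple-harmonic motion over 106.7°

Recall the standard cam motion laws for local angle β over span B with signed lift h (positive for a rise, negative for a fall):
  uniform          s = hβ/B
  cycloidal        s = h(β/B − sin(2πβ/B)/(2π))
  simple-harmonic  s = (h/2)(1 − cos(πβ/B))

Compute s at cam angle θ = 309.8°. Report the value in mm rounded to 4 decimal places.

seg 1 [0°–97.7°] uniform, h=23: full span → s += 23 → s = 23.0000
seg 2 [97.7°–127.8°] dwell: s stays 23.0000
seg 3 [127.8°–253.3°] cycloidal, h=24: full span → s += 24 → s = 47.0000
seg 4 [253.3°–360°] simple-harmonic, h=-19: θ=309.8° here. β=56.5, B=106.7. -19/2·(1 − cos(π·0.5295)) = -10.3798 → s = 36.6202

36.6202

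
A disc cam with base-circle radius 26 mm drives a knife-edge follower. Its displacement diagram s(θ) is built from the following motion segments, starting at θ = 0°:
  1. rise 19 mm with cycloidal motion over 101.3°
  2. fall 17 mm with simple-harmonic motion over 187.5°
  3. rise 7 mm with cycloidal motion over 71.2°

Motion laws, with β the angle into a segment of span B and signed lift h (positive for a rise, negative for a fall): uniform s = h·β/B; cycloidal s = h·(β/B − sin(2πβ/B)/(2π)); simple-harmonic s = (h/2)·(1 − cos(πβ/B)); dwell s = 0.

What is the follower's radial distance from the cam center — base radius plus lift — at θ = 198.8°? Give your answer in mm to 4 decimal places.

seg 1 [0°–101.3°] cycloidal, h=19: full span → s += 19 → s = 19.0000
seg 2 [101.3°–288.8°] simple-harmonic, h=-17: θ=198.8° here. β=97.5, B=187.5. -17/2·(1 − cos(π·0.5200)) = -9.0337 → s = 9.9663
radial distance = base radius + s = 26 + 9.9663 = 35.9663

35.9663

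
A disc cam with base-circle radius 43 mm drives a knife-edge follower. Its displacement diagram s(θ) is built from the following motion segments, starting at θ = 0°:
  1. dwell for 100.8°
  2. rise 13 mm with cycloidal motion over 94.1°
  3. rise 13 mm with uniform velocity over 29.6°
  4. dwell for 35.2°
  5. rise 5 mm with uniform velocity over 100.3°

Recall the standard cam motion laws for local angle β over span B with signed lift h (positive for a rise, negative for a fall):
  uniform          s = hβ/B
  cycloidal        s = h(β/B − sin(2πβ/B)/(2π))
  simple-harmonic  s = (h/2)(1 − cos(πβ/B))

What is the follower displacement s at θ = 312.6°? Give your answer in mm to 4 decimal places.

seg 1 [0°–100.8°] dwell: s stays 0.0000
seg 2 [100.8°–194.9°] cycloidal, h=13: full span → s += 13 → s = 13.0000
seg 3 [194.9°–224.5°] uniform, h=13: full span → s += 13 → s = 26.0000
seg 4 [224.5°–259.7°] dwell: s stays 26.0000
seg 5 [259.7°–360°] uniform, h=5: θ=312.6° here. β=52.9, B=100.3. 5·52.9/100.3 = 2.6371 → s = 28.6371

28.6371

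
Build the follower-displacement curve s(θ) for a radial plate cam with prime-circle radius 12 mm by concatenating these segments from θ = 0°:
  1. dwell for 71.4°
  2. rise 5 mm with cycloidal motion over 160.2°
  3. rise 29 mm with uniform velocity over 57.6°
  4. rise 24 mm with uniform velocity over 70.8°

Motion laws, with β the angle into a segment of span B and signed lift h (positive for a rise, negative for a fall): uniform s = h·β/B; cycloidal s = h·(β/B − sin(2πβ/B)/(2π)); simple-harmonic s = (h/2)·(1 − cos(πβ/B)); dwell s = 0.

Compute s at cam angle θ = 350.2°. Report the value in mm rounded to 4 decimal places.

seg 1 [0°–71.4°] dwell: s stays 0.0000
seg 2 [71.4°–231.6°] cycloidal, h=5: full span → s += 5 → s = 5.0000
seg 3 [231.6°–289.2°] uniform, h=29: full span → s += 29 → s = 34.0000
seg 4 [289.2°–360°] uniform, h=24: θ=350.2° here. β=61, B=70.8. 24·61/70.8 = 20.6780 → s = 54.6780

54.6780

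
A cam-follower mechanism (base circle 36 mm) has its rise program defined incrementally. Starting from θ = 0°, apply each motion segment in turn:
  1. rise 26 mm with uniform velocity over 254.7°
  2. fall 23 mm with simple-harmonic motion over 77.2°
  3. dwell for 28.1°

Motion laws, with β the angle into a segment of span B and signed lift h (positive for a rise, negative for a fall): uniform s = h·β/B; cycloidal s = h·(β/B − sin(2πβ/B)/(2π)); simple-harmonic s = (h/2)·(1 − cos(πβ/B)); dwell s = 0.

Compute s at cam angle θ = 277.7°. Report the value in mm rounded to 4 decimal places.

seg 1 [0°–254.7°] uniform, h=26: full span → s += 26 → s = 26.0000
seg 2 [254.7°–331.9°] simple-harmonic, h=-23: θ=277.7° here. β=23, B=77.2. -23/2·(1 − cos(π·0.2979)) = -4.6800 → s = 21.3200

21.3200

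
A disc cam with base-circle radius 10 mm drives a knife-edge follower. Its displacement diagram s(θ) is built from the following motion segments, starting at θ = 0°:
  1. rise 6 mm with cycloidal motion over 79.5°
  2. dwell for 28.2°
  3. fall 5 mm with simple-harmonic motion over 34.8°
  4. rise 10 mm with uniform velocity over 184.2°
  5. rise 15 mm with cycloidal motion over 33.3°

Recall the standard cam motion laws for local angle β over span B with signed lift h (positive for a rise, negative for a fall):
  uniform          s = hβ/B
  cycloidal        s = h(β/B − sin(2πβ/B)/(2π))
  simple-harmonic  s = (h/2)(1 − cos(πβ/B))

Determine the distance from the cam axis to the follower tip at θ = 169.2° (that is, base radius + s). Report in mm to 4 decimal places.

seg 1 [0°–79.5°] cycloidal, h=6: full span → s += 6 → s = 6.0000
seg 2 [79.5°–107.7°] dwell: s stays 6.0000
seg 3 [107.7°–142.5°] simple-harmonic, h=-5: full span → s += -5 → s = 1.0000
seg 4 [142.5°–326.7°] uniform, h=10: θ=169.2° here. β=26.7, B=184.2. 10·26.7/184.2 = 1.4495 → s = 2.4495
radial distance = base radius + s = 10 + 2.4495 = 12.4495

12.4495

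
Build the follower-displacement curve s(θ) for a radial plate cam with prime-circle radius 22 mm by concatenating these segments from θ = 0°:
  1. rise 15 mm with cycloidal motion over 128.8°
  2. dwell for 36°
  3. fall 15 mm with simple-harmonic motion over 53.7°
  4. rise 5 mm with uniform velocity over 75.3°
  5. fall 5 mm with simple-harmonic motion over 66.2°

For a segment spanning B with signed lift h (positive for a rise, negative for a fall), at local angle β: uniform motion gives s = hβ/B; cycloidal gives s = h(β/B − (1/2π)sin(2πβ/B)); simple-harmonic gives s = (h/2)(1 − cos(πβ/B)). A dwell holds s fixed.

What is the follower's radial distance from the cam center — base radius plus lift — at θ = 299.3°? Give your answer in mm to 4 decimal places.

seg 1 [0°–128.8°] cycloidal, h=15: full span → s += 15 → s = 15.0000
seg 2 [128.8°–164.8°] dwell: s stays 15.0000
seg 3 [164.8°–218.5°] simple-harmonic, h=-15: full span → s += -15 → s = 0.0000
seg 4 [218.5°–293.8°] uniform, h=5: full span → s += 5 → s = 5.0000
seg 5 [293.8°–360°] simple-harmonic, h=-5: θ=299.3° here. β=5.5, B=66.2. -5/2·(1 − cos(π·0.0831)) = -0.0847 → s = 4.9153
radial distance = base radius + s = 22 + 4.9153 = 26.9153

26.9153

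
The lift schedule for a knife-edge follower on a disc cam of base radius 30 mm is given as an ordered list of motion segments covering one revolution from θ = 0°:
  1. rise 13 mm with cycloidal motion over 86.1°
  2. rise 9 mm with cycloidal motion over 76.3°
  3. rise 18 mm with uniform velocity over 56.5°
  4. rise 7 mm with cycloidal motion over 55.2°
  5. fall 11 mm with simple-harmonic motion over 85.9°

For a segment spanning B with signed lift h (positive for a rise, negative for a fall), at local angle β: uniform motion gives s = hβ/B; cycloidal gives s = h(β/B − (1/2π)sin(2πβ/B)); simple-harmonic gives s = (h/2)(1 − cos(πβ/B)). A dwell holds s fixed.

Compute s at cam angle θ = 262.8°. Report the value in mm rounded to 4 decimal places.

seg 1 [0°–86.1°] cycloidal, h=13: full span → s += 13 → s = 13.0000
seg 2 [86.1°–162.4°] cycloidal, h=9: full span → s += 9 → s = 22.0000
seg 3 [162.4°–218.9°] uniform, h=18: full span → s += 18 → s = 40.0000
seg 4 [218.9°–274.1°] cycloidal, h=7: θ=262.8° here. β=43.9, B=55.2. 7·(0.7953 − sin(2π·0.7953)/(2π)) = 6.6363 → s = 46.6363

46.6363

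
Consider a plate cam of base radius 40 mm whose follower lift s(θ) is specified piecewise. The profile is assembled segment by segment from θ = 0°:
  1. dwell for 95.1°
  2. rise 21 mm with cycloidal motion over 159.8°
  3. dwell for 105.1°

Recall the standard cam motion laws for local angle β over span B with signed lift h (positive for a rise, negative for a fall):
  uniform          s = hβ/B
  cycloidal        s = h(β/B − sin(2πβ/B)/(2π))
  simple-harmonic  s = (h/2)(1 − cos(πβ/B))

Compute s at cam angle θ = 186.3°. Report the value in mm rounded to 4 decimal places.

seg 1 [0°–95.1°] dwell: s stays 0.0000
seg 2 [95.1°–254.9°] cycloidal, h=21: θ=186.3° here. β=91.2, B=159.8. 21·(0.5707 − sin(2π·0.5707)/(2π)) = 13.4216 → s = 13.4216

13.4216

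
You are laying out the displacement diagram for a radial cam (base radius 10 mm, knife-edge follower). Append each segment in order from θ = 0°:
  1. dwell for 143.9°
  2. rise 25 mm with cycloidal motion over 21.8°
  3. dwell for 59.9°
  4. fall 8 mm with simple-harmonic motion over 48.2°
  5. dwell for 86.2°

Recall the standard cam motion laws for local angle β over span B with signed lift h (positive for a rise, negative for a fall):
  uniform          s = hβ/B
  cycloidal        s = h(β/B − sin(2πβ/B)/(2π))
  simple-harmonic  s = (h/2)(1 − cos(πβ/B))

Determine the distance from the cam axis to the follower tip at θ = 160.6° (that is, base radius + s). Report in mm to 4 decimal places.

seg 1 [0°–143.9°] dwell: s stays 0.0000
seg 2 [143.9°–165.7°] cycloidal, h=25: θ=160.6° here. β=16.7, B=21.8. 25·(0.7661 − sin(2π·0.7661)/(2π)) = 23.1100 → s = 23.1100
radial distance = base radius + s = 10 + 23.1100 = 33.1100

33.1100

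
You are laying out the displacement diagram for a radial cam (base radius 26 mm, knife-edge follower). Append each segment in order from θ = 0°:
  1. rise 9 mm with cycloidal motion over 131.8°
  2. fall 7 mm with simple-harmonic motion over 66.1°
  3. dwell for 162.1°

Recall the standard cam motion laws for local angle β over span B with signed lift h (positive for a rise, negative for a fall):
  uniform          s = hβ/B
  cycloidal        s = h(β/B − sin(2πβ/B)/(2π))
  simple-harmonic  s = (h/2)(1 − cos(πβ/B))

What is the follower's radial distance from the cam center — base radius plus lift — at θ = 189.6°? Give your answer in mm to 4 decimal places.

seg 1 [0°–131.8°] cycloidal, h=9: full span → s += 9 → s = 9.0000
seg 2 [131.8°–197.9°] simple-harmonic, h=-7: θ=189.6° here. β=57.8, B=66.1. -7/2·(1 − cos(π·0.8744)) = -6.7312 → s = 2.2688
radial distance = base radius + s = 26 + 2.2688 = 28.2688

28.2688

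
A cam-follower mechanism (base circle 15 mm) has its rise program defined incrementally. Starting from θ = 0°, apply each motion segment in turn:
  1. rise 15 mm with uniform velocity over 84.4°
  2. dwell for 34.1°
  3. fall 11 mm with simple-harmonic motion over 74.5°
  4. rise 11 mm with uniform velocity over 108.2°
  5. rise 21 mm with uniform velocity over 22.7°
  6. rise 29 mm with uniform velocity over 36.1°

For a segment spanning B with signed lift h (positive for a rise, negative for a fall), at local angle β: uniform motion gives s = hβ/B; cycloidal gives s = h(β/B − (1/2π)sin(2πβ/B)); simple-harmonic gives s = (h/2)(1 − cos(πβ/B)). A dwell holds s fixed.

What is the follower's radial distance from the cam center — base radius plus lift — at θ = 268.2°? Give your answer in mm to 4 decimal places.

seg 1 [0°–84.4°] uniform, h=15: full span → s += 15 → s = 15.0000
seg 2 [84.4°–118.5°] dwell: s stays 15.0000
seg 3 [118.5°–193°] simple-harmonic, h=-11: full span → s += -11 → s = 4.0000
seg 4 [193°–301.2°] uniform, h=11: θ=268.2° here. β=75.2, B=108.2. 11·75.2/108.2 = 7.6451 → s = 11.6451
radial distance = base radius + s = 15 + 11.6451 = 26.6451

26.6451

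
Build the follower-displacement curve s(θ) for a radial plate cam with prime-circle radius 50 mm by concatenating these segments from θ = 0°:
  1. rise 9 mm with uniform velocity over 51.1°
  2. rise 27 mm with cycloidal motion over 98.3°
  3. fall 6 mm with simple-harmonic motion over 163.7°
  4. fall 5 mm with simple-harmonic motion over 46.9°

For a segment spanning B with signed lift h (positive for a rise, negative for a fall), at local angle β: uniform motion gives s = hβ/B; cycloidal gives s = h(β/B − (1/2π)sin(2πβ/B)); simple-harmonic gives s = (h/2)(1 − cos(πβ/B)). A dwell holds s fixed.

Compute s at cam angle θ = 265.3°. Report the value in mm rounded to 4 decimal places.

seg 1 [0°–51.1°] uniform, h=9: full span → s += 9 → s = 9.0000
seg 2 [51.1°–149.4°] cycloidal, h=27: full span → s += 27 → s = 36.0000
seg 3 [149.4°–313.1°] simple-harmonic, h=-6: θ=265.3° here. β=115.9, B=163.7. -6/2·(1 − cos(π·0.7080)) = -4.8238 → s = 31.1762

31.1762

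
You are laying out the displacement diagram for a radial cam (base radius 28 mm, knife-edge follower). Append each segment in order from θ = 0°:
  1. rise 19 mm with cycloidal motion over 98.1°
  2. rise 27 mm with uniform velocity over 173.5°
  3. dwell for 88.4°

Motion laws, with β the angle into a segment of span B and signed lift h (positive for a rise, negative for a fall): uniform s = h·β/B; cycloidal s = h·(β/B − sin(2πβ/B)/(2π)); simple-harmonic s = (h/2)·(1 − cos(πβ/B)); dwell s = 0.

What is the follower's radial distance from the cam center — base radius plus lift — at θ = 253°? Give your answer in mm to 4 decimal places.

seg 1 [0°–98.1°] cycloidal, h=19: full span → s += 19 → s = 19.0000
seg 2 [98.1°–271.6°] uniform, h=27: θ=253° here. β=154.9, B=173.5. 27·154.9/173.5 = 24.1055 → s = 43.1055
radial distance = base radius + s = 28 + 43.1055 = 71.1055

71.1055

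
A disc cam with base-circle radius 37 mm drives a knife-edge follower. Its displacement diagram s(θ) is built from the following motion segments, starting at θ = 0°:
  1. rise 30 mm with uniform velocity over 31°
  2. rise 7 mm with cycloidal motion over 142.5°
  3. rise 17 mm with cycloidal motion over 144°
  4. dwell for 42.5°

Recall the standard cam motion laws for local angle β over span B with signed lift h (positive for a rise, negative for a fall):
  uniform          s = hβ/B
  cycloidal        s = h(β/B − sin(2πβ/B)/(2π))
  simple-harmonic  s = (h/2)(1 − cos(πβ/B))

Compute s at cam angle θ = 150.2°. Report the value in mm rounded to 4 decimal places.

seg 1 [0°–31°] uniform, h=30: full span → s += 30 → s = 30.0000
seg 2 [31°–173.5°] cycloidal, h=7: θ=150.2° here. β=119.2, B=142.5. 7·(0.8365 − sin(2π·0.8365)/(2π)) = 6.8090 → s = 36.8090

36.8090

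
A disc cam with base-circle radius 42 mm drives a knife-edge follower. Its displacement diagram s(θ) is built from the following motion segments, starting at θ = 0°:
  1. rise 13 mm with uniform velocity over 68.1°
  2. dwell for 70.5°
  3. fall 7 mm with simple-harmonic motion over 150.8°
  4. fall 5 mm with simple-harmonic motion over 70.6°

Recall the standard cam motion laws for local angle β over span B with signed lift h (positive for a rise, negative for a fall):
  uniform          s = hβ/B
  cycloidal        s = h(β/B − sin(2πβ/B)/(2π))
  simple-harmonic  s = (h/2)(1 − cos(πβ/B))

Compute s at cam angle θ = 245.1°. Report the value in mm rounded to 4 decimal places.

seg 1 [0°–68.1°] uniform, h=13: full span → s += 13 → s = 13.0000
seg 2 [68.1°–138.6°] dwell: s stays 13.0000
seg 3 [138.6°–289.4°] simple-harmonic, h=-7: θ=245.1° here. β=106.5, B=150.8. -7/2·(1 − cos(π·0.7062)) = -5.6123 → s = 7.3877

7.3877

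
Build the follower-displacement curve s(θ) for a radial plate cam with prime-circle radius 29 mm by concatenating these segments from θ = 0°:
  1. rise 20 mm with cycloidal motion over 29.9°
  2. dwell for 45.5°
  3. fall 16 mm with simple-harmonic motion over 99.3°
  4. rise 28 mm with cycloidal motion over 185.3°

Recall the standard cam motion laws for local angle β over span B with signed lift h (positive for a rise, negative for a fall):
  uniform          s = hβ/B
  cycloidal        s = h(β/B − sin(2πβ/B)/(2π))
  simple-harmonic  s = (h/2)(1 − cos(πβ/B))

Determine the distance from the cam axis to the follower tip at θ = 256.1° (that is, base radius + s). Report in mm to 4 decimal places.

seg 1 [0°–29.9°] cycloidal, h=20: full span → s += 20 → s = 20.0000
seg 2 [29.9°–75.4°] dwell: s stays 20.0000
seg 3 [75.4°–174.7°] simple-harmonic, h=-16: full span → s += -16 → s = 4.0000
seg 4 [174.7°–360°] cycloidal, h=28: θ=256.1° here. β=81.4, B=185.3. 28·(0.4393 − sin(2π·0.4393)/(2π)) = 10.6410 → s = 14.6410
radial distance = base radius + s = 29 + 14.6410 = 43.6410

43.6410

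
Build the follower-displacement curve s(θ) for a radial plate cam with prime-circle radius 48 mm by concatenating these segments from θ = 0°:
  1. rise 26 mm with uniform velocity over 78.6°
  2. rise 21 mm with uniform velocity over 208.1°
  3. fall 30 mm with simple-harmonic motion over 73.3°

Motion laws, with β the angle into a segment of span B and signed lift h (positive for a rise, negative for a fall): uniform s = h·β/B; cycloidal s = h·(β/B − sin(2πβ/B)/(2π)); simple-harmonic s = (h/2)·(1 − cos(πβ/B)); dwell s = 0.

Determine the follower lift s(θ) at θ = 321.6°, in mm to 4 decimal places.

seg 1 [0°–78.6°] uniform, h=26: full span → s += 26 → s = 26.0000
seg 2 [78.6°–286.7°] uniform, h=21: full span → s += 21 → s = 47.0000
seg 3 [286.7°–360°] simple-harmonic, h=-30: θ=321.6° here. β=34.9, B=73.3. -30/2·(1 − cos(π·0.4761)) = -13.8760 → s = 33.1240

33.1240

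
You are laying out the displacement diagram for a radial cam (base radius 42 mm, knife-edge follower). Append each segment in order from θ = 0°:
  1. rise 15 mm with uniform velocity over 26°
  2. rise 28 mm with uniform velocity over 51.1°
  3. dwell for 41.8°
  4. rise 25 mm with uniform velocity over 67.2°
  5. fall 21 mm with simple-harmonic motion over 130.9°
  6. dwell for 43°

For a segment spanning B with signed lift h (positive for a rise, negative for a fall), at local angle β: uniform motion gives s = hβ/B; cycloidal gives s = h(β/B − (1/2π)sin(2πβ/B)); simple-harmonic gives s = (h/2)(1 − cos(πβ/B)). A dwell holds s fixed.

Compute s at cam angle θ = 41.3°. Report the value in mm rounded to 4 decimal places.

seg 1 [0°–26°] uniform, h=15: full span → s += 15 → s = 15.0000
seg 2 [26°–77.1°] uniform, h=28: θ=41.3° here. β=15.3, B=51.1. 28·15.3/51.1 = 8.3836 → s = 23.3836

23.3836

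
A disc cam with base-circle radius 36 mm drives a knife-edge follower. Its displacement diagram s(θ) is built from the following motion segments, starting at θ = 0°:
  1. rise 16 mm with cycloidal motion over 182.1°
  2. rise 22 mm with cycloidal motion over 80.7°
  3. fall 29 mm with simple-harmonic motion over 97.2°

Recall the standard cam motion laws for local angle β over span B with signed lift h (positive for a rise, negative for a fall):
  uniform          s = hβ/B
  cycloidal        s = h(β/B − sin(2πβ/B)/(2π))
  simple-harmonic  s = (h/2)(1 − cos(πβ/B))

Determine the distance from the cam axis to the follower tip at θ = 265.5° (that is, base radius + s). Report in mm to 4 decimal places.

seg 1 [0°–182.1°] cycloidal, h=16: full span → s += 16 → s = 16.0000
seg 2 [182.1°–262.8°] cycloidal, h=22: full span → s += 22 → s = 38.0000
seg 3 [262.8°–360°] simple-harmonic, h=-29: θ=265.5° here. β=2.7, B=97.2. -29/2·(1 − cos(π·0.0278)) = -0.0552 → s = 37.9448
radial distance = base radius + s = 36 + 37.9448 = 73.9448

73.9448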